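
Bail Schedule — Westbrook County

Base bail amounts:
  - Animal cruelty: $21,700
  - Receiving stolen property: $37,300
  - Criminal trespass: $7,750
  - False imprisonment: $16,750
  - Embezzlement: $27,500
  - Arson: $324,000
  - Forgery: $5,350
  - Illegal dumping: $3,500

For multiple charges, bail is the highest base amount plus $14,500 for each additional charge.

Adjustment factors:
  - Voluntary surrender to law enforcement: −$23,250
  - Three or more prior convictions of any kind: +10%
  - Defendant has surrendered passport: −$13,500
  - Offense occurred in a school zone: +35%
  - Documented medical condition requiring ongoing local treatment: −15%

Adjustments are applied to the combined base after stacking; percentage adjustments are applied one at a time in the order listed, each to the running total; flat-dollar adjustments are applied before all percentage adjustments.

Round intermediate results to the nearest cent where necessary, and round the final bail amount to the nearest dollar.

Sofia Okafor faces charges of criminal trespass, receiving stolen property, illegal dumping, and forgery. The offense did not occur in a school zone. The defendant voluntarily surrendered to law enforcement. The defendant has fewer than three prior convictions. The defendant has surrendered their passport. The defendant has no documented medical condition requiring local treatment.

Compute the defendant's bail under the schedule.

$44,050

Base amounts from the schedule: criminal trespass $7,750; receiving stolen property $37,300; illegal dumping $3,500; forgery $5,350.
Stacking rule: highest base plus $14,500 per additional charge. Highest is receiving stolen property at $37,300; 3 additional charges → +$43,500. Combined base = $80,800.
Voluntary surrender to law enforcement (−$23,250 flat): $80,800 − $23,250 = $57,550.
Defendant has surrendered passport (−$13,500 flat): $57,550 − $13,500 = $44,050.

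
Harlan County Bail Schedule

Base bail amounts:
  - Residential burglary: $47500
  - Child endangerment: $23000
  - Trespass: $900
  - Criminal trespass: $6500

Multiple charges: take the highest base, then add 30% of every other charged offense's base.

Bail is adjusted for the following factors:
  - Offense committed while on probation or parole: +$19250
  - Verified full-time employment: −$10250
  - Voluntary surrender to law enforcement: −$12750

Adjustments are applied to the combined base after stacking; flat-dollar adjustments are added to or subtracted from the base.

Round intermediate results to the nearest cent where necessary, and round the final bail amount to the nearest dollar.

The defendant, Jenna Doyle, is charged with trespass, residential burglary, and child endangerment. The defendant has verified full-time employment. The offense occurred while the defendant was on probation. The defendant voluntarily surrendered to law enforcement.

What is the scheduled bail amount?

$50920

Base amounts from the schedule: trespass $900; residential burglary $47500; child endangerment $23000.
Stacking rule: highest base plus 30% of each additional charge. Highest is residential burglary at $47500. Additional: $900 × 30% = $270; $23000 × 30% = $6900. Combined base = $47500 + $7170 = $54670.
Offense committed while on probation or parole (+$19250 flat): $54670 + $19250 = $73920.
Verified full-time employment (−$10250 flat): $73920 − $10250 = $63670.
Voluntary surrender to law enforcement (−$12750 flat): $63670 − $12750 = $50920.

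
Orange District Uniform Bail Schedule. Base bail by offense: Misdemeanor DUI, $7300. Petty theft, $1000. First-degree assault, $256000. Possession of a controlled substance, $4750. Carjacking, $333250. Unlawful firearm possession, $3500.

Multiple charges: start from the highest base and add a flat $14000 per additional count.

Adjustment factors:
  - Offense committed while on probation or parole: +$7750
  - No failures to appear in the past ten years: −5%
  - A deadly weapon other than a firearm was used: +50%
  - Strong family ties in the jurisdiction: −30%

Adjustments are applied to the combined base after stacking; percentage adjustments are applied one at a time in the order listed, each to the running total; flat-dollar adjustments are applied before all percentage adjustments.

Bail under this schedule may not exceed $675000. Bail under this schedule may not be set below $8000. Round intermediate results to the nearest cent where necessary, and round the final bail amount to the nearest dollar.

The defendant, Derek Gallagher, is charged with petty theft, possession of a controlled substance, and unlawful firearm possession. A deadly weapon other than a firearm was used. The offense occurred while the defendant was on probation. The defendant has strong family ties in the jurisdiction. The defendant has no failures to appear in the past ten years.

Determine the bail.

$40399

Base amounts from the schedule: petty theft $1000; possession of a controlled substance $4750; unlawful firearm possession $3500.
Stacking rule: highest base plus $14000 per additional charge. Highest is possession of a controlled substance at $4750; 2 additional charges → +$28000. Combined base = $32750.
Offense committed while on probation or parole (+$7750 flat): $32750 + $7750 = $40500.
No failures to appear in the past ten years (−5%): $40500 × 0.95 = $38475.
A deadly weapon other than a firearm was used (+50%): $38475 × 1.5 = $57712.50.
Strong family ties in the jurisdiction (−30%): $57712.50 × 0.7 = $40398.75.
$40398.75 is within the $675000 maximum.
$40398.75 is at or above the $8000 minimum.
Rounded to the nearest dollar: $40399.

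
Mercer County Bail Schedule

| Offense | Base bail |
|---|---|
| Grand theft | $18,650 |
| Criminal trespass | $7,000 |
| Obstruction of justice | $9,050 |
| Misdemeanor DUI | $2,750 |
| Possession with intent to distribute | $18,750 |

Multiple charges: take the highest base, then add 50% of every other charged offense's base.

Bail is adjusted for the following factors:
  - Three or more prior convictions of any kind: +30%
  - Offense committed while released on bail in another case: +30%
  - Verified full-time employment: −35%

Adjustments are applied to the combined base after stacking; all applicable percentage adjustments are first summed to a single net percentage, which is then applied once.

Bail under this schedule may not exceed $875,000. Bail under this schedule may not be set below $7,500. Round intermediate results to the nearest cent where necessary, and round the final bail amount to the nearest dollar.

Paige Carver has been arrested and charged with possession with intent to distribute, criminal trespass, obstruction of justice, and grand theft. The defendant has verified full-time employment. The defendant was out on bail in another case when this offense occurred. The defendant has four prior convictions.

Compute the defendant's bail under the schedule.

$45,125

Base amounts from the schedule: possession with intent to distribute $18,750; criminal trespass $7,000; obstruction of justice $9,050; grand theft $18,650.
Stacking rule: highest base plus 50% of each additional charge. Highest is possession with intent to distribute at $18,750. Additional: $7,000 × 50% = $3,500; $9,050 × 50% = $4,525; $18,650 × 50% = $9,325. Combined base = $18,750 + $17,350 = $36,100.
Net percentage adjustment: +30% +30% −35% = +25%. $36,100 × 1.25 = $45,125.
$45,125 is within the $875,000 maximum.
$45,125 is at or above the $7,500 minimum.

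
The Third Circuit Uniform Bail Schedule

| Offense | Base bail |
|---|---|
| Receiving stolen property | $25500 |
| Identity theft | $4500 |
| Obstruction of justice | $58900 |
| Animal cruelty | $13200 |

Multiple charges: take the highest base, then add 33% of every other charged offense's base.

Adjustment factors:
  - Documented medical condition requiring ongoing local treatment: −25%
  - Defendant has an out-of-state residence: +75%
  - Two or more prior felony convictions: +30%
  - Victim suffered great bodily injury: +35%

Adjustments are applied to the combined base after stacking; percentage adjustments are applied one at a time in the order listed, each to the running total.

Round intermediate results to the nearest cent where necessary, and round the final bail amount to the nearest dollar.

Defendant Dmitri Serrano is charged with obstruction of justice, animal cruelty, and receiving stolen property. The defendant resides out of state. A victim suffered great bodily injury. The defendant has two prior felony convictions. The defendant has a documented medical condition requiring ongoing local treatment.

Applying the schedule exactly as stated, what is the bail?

Base amounts from the schedule: obstruction of justice $58900; animal cruelty $13200; receiving stolen property $25500.
Stacking rule: highest base plus 33% of each additional charge. Highest is obstruction of justice at $58900. Additional: $13200 × 33% = $4356; $25500 × 33% = $8415. Combined base = $58900 + $12771 = $71671.
Documented medical condition requiring ongoing local treatment (−25%): $71671 × 0.75 = $53753.25.
Defendant has an out-of-state residence (+75%): $53753.25 × 1.75 = $94068.19.
Two or more prior felony convictions (+30%): $94068.19 × 1.3 = $122288.65.
Victim suffered great bodily injury (+35%): $122288.65 × 1.35 = $165089.68.
Rounded to the nearest dollar: $165090.

$165090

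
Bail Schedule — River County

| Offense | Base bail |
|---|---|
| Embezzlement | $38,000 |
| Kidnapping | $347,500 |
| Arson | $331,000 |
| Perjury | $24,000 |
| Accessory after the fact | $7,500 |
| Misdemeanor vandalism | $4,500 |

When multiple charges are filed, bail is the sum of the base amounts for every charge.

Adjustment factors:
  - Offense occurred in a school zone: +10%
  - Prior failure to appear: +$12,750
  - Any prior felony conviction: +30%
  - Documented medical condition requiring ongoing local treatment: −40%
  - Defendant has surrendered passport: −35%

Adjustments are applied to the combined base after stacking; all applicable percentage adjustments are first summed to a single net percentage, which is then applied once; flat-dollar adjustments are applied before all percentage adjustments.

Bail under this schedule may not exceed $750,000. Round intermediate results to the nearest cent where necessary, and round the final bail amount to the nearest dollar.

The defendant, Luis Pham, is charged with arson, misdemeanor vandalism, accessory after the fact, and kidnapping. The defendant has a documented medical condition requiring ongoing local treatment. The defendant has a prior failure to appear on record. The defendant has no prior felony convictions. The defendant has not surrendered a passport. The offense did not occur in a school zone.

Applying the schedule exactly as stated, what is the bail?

$421,950

Base amounts from the schedule: arson $331,000; misdemeanor vandalism $4,500; accessory after the fact $7,500; kidnapping $347,500.
Stacking rule: sum of all bases. $331,000 + $4,500 + $7,500 + $347,500 = $690,500.
Prior failure to appear (+$12,750 flat): $690,500 + $12,750 = $703,250.
Documented medical condition requiring ongoing local treatment (−40%): $703,250 × 0.6 = $421,950.
$421,950 is within the $750,000 maximum.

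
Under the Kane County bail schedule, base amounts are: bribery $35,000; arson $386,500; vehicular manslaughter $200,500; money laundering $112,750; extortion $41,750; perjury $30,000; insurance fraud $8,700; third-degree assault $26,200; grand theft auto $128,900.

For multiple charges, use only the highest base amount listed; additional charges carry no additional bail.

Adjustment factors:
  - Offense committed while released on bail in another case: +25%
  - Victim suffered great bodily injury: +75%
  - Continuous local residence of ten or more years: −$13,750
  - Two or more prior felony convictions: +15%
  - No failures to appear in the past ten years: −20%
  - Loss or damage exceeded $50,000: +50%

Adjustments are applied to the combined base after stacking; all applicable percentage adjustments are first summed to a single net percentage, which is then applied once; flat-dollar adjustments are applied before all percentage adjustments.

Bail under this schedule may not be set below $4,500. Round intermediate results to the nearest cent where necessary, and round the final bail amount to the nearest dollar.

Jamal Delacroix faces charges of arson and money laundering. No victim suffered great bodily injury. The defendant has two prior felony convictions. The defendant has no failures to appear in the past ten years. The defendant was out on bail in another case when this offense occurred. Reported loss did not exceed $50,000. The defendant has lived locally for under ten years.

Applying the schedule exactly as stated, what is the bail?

Base amounts from the schedule: arson $386,500; money laundering $112,750.
Stacking rule: use the highest base only. Highest is arson at $386,500. Combined base = $386,500.
Net percentage adjustment: +25% +15% −20% = +20%. $386,500 × 1.2 = $463,800.
$463,800 is at or above the $4,500 minimum.

$463,800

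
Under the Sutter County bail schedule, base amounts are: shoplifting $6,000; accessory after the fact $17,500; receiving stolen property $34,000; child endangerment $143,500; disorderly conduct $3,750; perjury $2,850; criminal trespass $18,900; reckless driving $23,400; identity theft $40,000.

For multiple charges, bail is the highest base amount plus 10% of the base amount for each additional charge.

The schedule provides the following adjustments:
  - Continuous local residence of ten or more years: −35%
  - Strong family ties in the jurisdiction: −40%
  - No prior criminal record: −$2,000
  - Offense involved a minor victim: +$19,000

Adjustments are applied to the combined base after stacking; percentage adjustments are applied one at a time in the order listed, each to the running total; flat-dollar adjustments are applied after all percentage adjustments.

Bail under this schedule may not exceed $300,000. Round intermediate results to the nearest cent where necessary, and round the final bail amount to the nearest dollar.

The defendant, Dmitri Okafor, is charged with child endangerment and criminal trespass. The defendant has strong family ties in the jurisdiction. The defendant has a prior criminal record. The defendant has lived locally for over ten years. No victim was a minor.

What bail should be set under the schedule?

Base amounts from the schedule: child endangerment $143,500; criminal trespass $18,900.
Stacking rule: highest base plus 10% of each additional charge. Highest is child endangerment at $143,500. Additional: $18,900 × 10% = $1,890. Combined base = $143,500 + $1,890 = $145,390.
Continuous local residence of ten or more years (−35%): $145,390 × 0.65 = $94,503.50.
Strong family ties in the jurisdiction (−40%): $94,503.50 × 0.6 = $56,702.10.
$56,702.10 is within the $300,000 maximum.
Rounded to the nearest dollar: $56,702.

$56,702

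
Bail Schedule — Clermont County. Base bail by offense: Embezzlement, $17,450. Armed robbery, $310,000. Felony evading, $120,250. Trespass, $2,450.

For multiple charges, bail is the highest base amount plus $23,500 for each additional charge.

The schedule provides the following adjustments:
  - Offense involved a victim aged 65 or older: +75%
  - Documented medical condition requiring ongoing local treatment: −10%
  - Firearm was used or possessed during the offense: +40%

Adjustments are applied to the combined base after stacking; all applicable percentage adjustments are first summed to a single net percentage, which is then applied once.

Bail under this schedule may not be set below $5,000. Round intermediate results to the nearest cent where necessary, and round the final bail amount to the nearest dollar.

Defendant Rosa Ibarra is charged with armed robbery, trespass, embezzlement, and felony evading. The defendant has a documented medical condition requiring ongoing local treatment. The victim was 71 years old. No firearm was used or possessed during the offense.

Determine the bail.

$627,825

Base amounts from the schedule: armed robbery $310,000; trespass $2,450; embezzlement $17,450; felony evading $120,250.
Stacking rule: highest base plus $23,500 per additional charge. Highest is armed robbery at $310,000; 3 additional charges → +$70,500. Combined base = $380,500.
Net percentage adjustment: +75% −10% = +65%. $380,500 × 1.65 = $627,825.
$627,825 is at or above the $5,000 minimum.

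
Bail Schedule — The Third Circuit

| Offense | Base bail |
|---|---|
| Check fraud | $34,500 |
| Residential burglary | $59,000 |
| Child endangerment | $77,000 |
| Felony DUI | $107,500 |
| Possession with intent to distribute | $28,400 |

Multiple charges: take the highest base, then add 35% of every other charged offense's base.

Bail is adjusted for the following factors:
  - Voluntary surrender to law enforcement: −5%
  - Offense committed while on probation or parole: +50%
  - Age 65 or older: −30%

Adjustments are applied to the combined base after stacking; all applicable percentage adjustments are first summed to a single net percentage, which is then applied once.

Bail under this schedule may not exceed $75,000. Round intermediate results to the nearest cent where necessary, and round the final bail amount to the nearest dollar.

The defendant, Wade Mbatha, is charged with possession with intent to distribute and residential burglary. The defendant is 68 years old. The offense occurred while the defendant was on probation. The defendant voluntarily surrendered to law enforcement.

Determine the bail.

Base amounts from the schedule: possession with intent to distribute $28,400; residential burglary $59,000.
Stacking rule: highest base plus 35% of each additional charge. Highest is residential burglary at $59,000. Additional: $28,400 × 35% = $9,940. Combined base = $59,000 + $9,940 = $68,940.
Net percentage adjustment: −5% +50% −30% = +15%. $68,940 × 1.15 = $79,281.
Result $79,281 exceeds the maximum of $75,000; bail is capped at $75,000.

$75,000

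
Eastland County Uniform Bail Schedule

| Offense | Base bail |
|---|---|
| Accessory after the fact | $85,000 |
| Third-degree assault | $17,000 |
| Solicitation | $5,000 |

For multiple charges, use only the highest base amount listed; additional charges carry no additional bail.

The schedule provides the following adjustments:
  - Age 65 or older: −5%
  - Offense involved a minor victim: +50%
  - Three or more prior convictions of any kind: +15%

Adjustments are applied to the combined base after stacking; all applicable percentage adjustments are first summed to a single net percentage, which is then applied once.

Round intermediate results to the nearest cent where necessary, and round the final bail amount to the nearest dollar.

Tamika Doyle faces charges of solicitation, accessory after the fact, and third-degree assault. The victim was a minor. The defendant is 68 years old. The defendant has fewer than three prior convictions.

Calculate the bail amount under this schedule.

Base amounts from the schedule: solicitation $5,000; accessory after the fact $85,000; third-degree assault $17,000.
Stacking rule: use the highest base only. Highest is accessory after the fact at $85,000. Combined base = $85,000.
Net percentage adjustment: −5% +50% = +45%. $85,000 × 1.45 = $123,250.

$123,250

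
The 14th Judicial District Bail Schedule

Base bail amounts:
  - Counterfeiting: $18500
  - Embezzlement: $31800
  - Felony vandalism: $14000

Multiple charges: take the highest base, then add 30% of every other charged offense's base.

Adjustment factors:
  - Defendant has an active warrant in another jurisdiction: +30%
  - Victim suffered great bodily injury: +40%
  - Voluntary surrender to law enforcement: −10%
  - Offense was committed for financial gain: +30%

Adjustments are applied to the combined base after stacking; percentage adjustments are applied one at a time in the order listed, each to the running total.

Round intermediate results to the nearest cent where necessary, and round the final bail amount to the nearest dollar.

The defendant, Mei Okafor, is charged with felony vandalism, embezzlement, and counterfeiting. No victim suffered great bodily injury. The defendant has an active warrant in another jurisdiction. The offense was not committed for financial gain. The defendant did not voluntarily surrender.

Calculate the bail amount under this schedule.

$54015

Base amounts from the schedule: felony vandalism $14000; embezzlement $31800; counterfeiting $18500.
Stacking rule: highest base plus 30% of each additional charge. Highest is embezzlement at $31800. Additional: $14000 × 30% = $4200; $18500 × 30% = $5550. Combined base = $31800 + $9750 = $41550.
Defendant has an active warrant in another jurisdiction (+30%): $41550 × 1.3 = $54015.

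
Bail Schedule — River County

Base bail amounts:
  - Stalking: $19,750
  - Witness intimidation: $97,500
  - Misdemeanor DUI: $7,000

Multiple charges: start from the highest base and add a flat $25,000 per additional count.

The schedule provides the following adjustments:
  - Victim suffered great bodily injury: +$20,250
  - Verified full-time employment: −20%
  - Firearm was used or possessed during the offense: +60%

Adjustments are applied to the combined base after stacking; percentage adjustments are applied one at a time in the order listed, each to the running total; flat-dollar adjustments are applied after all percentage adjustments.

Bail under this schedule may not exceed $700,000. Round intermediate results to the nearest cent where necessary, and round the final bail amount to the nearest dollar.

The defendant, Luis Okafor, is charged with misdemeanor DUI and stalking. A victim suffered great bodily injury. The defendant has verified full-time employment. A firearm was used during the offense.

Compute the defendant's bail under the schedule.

Base amounts from the schedule: misdemeanor DUI $7,000; stalking $19,750.
Stacking rule: highest base plus $25,000 per additional charge. Highest is stalking at $19,750; 1 additional charge → +$25,000. Combined base = $44,750.
Verified full-time employment (−20%): $44,750 × 0.8 = $35,800.
Firearm was used or possessed during the offense (+60%): $35,800 × 1.6 = $57,280.
Victim suffered great bodily injury (+$20,250 flat): $57,280 + $20,250 = $77,530.
$77,530 is within the $700,000 maximum.

$77,530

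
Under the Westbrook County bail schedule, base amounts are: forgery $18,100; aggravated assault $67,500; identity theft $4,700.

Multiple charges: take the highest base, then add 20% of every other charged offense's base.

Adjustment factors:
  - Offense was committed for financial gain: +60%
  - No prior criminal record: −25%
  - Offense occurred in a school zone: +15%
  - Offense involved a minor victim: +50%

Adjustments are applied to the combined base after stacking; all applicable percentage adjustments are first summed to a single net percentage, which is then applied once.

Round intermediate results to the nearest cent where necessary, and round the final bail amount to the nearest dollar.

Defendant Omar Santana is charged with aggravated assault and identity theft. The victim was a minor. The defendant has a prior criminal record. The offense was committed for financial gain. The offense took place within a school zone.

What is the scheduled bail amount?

$153,990

Base amounts from the schedule: aggravated assault $67,500; identity theft $4,700.
Stacking rule: highest base plus 20% of each additional charge. Highest is aggravated assault at $67,500. Additional: $4,700 × 20% = $940. Combined base = $67,500 + $940 = $68,440.
Net percentage adjustment: +60% +15% +50% = +125%. $68,440 × 2.25 = $153,990.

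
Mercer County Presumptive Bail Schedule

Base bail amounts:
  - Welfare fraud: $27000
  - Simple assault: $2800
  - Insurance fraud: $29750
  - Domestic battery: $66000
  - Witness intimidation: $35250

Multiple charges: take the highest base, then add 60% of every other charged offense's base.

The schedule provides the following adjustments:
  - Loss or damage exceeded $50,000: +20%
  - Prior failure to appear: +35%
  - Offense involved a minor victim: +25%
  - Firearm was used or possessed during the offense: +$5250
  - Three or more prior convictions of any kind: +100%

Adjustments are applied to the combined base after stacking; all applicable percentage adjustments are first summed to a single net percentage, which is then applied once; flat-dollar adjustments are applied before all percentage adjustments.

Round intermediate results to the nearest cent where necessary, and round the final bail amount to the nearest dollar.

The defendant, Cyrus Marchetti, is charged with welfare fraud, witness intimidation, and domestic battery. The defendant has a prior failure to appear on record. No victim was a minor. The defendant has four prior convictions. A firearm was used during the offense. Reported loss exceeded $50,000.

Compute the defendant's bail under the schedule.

$276930

Base amounts from the schedule: welfare fraud $27000; witness intimidation $35250; domestic battery $66000.
Stacking rule: highest base plus 60% of each additional charge. Highest is domestic battery at $66000. Additional: $27000 × 60% = $16200; $35250 × 60% = $21150. Combined base = $66000 + $37350 = $103350.
Firearm was used or possessed during the offense (+$5250 flat): $103350 + $5250 = $108600.
Net percentage adjustment: +20% +35% +100% = +155%. $108600 × 2.55 = $276930.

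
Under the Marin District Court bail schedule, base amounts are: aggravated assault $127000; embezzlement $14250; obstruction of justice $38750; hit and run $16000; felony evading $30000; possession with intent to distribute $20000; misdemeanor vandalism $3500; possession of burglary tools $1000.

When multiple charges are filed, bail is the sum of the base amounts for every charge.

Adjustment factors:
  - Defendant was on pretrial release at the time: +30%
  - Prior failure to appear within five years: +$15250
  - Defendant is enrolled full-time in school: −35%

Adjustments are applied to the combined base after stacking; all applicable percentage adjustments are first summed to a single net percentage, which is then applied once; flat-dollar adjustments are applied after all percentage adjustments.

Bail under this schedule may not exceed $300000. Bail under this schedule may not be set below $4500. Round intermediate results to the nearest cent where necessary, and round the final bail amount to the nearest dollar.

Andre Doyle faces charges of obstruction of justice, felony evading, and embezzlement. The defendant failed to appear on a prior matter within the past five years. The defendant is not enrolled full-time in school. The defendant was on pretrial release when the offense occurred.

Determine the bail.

Base amounts from the schedule: obstruction of justice $38750; felony evading $30000; embezzlement $14250.
Stacking rule: sum of all bases. $38750 + $30000 + $14250 = $83000.
Defendant was on pretrial release at the time (+30%): $83000 × 1.3 = $107900.
Prior failure to appear within five years (+$15250 flat): $107900 + $15250 = $123150.
$123150 is within the $300000 maximum.
$123150 is at or above the $4500 minimum.

$123150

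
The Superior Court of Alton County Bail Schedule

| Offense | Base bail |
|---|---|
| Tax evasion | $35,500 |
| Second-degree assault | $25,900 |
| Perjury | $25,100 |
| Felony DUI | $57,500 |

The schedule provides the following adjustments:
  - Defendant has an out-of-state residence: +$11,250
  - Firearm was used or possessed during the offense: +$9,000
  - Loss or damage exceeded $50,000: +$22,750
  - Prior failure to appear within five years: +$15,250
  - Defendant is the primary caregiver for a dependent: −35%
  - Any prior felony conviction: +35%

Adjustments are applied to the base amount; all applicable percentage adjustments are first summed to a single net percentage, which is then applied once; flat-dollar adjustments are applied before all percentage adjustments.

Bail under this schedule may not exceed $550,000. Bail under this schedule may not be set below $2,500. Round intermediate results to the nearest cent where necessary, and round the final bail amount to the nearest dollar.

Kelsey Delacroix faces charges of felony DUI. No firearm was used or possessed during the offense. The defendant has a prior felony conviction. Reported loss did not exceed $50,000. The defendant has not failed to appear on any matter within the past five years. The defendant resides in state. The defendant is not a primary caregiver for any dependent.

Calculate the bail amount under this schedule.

$77,625

Base amounts from the schedule: felony DUI $57,500.
Single charge. Combined base = $57,500.
Any prior felony conviction (+35%): $57,500 × 1.35 = $77,625.
$77,625 is within the $550,000 maximum.
$77,625 is at or above the $2,500 minimum.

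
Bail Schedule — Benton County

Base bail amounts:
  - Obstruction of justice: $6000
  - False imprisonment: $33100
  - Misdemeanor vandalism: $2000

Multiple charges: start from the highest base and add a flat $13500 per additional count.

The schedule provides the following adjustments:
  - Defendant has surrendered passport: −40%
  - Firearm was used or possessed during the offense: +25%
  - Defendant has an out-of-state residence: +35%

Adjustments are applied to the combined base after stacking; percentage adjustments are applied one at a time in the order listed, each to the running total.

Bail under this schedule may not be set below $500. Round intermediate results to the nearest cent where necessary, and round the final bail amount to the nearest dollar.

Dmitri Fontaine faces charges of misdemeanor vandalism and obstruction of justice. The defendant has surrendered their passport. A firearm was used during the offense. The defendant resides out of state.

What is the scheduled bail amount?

$19744

Base amounts from the schedule: misdemeanor vandalism $2000; obstruction of justice $6000.
Stacking rule: highest base plus $13500 per additional charge. Highest is obstruction of justice at $6000; 1 additional charge → +$13500. Combined base = $19500.
Defendant has surrendered passport (−40%): $19500 × 0.6 = $11700.
Firearm was used or possessed during the offense (+25%): $11700 × 1.25 = $14625.
Defendant has an out-of-state residence (+35%): $14625 × 1.35 = $19743.75.
$19743.75 is at or above the $500 minimum.
Rounded to the nearest dollar: $19744.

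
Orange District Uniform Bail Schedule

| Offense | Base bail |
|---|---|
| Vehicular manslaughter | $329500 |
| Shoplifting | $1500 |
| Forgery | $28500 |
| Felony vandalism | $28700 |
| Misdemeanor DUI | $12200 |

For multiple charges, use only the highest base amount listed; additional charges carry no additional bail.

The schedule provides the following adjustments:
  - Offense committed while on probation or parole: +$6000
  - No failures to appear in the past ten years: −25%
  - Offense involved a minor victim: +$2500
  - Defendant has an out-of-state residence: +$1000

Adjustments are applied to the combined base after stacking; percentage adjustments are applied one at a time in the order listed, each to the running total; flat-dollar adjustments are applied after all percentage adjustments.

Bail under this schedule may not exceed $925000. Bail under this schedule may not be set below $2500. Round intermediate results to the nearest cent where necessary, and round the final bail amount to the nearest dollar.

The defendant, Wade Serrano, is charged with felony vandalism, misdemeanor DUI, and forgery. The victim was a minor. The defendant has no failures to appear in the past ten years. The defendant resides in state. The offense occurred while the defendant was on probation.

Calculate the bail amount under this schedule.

$30025

Base amounts from the schedule: felony vandalism $28700; misdemeanor DUI $12200; forgery $28500.
Stacking rule: use the highest base only. Highest is felony vandalism at $28700. Combined base = $28700.
No failures to appear in the past ten years (−25%): $28700 × 0.75 = $21525.
Offense committed while on probation or parole (+$6000 flat): $21525 + $6000 = $27525.
Offense involved a minor victim (+$2500 flat): $27525 + $2500 = $30025.
$30025 is within the $925000 maximum.
$30025 is at or above the $2500 minimum.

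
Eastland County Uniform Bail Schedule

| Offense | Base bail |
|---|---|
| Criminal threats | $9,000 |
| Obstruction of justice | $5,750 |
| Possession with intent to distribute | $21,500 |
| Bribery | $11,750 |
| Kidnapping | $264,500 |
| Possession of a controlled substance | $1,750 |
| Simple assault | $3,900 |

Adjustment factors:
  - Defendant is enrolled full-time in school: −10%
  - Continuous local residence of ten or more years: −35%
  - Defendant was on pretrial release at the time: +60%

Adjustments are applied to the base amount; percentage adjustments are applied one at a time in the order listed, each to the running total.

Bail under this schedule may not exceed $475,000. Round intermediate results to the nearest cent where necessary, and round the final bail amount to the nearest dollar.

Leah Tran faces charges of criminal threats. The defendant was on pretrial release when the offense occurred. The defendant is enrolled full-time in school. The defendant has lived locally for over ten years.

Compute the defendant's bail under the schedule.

Base amounts from the schedule: criminal threats $9,000.
Single charge. Combined base = $9,000.
Defendant is enrolled full-time in school (−10%): $9,000 × 0.9 = $8,100.
Continuous local residence of ten or more years (−35%): $8,100 × 0.65 = $5,265.
Defendant was on pretrial release at the time (+60%): $5,265 × 1.6 = $8,424.
$8,424 is within the $475,000 maximum.

$8,424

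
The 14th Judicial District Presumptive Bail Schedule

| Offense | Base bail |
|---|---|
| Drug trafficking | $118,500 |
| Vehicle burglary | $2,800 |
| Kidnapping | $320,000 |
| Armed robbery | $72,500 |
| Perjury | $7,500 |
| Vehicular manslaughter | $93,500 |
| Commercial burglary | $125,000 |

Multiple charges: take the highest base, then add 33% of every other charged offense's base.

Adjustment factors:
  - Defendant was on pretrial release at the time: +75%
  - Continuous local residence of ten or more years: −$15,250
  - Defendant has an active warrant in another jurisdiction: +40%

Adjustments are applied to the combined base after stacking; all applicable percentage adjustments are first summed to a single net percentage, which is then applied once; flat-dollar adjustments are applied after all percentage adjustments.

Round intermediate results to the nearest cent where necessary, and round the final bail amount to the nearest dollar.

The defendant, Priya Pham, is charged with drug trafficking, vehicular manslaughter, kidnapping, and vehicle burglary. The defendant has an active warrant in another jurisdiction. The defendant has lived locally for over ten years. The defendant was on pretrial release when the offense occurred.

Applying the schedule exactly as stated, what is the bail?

$825,151

Base amounts from the schedule: drug trafficking $118,500; vehicular manslaughter $93,500; kidnapping $320,000; vehicle burglary $2,800.
Stacking rule: highest base plus 33% of each additional charge. Highest is kidnapping at $320,000. Additional: $118,500 × 33% = $39,105; $93,500 × 33% = $30,855; $2,800 × 33% = $924. Combined base = $320,000 + $70,884 = $390,884.
Net percentage adjustment: +75% +40% = +115%. $390,884 × 2.15 = $840,400.60.
Continuous local residence of ten or more years (−$15,250 flat): $840,400.60 − $15,250 = $825,150.60.
Rounded to the nearest dollar: $825,151.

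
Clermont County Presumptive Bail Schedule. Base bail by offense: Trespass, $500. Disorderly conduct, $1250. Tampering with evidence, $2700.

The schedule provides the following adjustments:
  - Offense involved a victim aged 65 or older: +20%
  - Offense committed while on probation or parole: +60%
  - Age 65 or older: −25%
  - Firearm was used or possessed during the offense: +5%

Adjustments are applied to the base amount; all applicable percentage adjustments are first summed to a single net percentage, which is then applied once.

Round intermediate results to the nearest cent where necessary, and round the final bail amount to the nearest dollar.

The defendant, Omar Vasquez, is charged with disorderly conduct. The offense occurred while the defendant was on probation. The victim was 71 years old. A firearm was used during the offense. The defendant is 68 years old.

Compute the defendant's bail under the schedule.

Base amounts from the schedule: disorderly conduct $1250.
Single charge. Combined base = $1250.
Net percentage adjustment: +20% +60% −25% +5% = +60%. $1250 × 1.6 = $2000.

$2000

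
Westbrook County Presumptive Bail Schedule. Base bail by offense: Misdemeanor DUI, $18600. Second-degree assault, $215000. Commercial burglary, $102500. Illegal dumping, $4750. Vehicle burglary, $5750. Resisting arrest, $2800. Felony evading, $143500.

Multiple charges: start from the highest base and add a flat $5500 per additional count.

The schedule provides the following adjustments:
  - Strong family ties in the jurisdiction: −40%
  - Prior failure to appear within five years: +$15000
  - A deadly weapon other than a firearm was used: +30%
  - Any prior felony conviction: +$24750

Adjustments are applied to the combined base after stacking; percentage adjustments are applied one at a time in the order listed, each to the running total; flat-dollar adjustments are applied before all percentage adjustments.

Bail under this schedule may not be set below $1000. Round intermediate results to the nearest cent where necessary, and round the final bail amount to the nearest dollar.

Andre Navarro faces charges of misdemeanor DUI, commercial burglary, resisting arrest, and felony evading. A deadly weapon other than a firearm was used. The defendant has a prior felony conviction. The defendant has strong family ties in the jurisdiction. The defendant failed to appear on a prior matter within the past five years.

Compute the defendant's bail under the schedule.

$155805

Base amounts from the schedule: misdemeanor DUI $18600; commercial burglary $102500; resisting arrest $2800; felony evading $143500.
Stacking rule: highest base plus $5500 per additional charge. Highest is felony evading at $143500; 3 additional charges → +$16500. Combined base = $160000.
Prior failure to appear within five years (+$15000 flat): $160000 + $15000 = $175000.
Any prior felony conviction (+$24750 flat): $175000 + $24750 = $199750.
Strong family ties in the jurisdiction (−40%): $199750 × 0.6 = $119850.
A deadly weapon other than a firearm was used (+30%): $119850 × 1.3 = $155805.
$155805 is at or above the $1000 minimum.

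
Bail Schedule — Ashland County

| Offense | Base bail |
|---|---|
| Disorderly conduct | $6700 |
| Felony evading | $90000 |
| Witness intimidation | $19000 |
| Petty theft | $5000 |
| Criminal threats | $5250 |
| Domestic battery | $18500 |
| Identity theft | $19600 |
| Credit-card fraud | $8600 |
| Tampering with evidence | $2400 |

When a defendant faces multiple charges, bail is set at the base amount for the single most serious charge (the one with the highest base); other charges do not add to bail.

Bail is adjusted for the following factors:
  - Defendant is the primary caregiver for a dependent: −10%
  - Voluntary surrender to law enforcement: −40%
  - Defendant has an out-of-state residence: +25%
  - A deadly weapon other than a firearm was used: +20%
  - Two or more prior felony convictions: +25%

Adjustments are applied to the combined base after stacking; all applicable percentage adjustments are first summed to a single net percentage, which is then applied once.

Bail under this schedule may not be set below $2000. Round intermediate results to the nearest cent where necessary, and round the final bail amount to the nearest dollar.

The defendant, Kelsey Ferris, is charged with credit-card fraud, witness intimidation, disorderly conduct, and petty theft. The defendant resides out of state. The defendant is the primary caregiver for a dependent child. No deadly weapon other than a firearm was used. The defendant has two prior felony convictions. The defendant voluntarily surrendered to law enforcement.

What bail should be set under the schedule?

$19000

Base amounts from the schedule: credit-card fraud $8600; witness intimidation $19000; disorderly conduct $6700; petty theft $5000.
Stacking rule: use the highest base only. Highest is witness intimidation at $19000. Combined base = $19000.
Net percentage adjustment: −10% −40% +25% +25% = +0%. $19000 × 1 = $19000.
$19000 is at or above the $2000 minimum.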